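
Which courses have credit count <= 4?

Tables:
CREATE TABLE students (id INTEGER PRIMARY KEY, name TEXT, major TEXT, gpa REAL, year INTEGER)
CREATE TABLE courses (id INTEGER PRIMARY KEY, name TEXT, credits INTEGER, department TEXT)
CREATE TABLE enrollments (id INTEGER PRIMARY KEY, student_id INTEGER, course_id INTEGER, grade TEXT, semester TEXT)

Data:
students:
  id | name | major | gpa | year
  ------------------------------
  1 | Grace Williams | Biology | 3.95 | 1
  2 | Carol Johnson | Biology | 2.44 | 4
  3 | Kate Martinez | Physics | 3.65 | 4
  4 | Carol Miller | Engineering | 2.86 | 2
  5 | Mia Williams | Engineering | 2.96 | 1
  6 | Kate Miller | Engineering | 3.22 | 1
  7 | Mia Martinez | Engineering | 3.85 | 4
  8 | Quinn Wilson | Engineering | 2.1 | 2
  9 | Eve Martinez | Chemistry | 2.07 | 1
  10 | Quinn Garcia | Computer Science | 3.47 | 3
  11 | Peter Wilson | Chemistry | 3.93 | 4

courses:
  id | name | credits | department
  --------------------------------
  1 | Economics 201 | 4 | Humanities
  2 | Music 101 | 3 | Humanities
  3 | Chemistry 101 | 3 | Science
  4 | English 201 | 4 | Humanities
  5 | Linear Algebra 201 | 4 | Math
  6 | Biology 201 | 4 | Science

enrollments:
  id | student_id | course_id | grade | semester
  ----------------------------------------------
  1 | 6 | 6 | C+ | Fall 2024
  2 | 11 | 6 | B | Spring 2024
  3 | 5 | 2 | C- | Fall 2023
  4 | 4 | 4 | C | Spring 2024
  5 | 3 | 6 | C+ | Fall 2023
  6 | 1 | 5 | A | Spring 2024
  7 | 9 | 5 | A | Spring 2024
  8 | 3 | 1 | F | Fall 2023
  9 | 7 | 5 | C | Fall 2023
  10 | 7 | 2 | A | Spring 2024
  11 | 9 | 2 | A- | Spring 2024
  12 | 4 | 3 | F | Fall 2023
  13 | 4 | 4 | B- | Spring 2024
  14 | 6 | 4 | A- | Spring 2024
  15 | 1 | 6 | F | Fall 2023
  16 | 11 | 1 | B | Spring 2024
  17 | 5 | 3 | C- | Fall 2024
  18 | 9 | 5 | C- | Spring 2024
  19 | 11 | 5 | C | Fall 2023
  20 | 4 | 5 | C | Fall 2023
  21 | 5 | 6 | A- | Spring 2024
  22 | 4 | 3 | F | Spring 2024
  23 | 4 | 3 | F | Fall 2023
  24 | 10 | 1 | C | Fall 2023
SELECT name, credits FROM courses WHERE credits <= 4

Execution result:
name | credits
Economics 201 | 4
Music 101 | 3
Chemistry 101 | 3
English 201 | 4
Linear Algebra 201 | 4
Biology 201 | 4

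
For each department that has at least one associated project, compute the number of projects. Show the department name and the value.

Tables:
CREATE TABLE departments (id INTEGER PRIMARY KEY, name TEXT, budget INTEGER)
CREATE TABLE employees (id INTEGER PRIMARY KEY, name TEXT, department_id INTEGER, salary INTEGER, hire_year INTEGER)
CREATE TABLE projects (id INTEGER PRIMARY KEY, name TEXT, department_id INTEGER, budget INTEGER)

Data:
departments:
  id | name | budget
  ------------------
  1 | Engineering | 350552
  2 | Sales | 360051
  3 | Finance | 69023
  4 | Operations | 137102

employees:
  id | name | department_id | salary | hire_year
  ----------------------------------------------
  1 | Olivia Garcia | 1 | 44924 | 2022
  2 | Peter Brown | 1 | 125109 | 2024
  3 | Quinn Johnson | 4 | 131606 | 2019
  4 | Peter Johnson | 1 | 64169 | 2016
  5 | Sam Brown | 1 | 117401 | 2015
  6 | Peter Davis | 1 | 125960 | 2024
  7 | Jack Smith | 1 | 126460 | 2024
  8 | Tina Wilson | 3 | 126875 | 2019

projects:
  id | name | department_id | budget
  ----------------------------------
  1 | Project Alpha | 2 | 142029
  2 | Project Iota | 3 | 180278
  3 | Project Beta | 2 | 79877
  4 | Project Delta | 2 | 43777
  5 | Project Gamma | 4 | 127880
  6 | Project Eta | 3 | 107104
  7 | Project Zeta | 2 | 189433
SELECT p.name, COUNT(*) AS n FROM projects c JOIN departments p ON c.department_id = p.id GROUP BY p.id, p.name

Execution result:
name | n
Sales | 4
Finance | 2
Operations | 1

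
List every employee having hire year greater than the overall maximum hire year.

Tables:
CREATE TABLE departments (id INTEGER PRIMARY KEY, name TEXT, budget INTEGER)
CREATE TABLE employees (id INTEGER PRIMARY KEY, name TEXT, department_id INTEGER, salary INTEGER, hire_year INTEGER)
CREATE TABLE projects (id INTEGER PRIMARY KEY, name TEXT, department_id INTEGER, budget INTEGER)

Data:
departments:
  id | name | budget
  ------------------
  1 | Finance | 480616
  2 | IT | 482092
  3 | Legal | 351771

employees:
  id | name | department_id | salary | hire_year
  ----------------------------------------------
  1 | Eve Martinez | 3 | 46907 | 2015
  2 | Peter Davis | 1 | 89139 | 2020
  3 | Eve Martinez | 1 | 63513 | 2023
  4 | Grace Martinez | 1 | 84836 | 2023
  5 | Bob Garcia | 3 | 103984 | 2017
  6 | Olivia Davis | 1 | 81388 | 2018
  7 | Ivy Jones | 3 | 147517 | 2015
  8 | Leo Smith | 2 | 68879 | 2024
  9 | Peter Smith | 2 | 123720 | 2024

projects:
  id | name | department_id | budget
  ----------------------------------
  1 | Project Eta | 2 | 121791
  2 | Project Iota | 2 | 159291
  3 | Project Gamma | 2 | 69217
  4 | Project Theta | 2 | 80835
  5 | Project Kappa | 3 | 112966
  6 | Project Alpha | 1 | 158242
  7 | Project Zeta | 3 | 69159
SELECT name, hire_year FROM employees WHERE hire_year > (SELECT MAX(hire_year) FROM employees)

Execution result:
(no rows)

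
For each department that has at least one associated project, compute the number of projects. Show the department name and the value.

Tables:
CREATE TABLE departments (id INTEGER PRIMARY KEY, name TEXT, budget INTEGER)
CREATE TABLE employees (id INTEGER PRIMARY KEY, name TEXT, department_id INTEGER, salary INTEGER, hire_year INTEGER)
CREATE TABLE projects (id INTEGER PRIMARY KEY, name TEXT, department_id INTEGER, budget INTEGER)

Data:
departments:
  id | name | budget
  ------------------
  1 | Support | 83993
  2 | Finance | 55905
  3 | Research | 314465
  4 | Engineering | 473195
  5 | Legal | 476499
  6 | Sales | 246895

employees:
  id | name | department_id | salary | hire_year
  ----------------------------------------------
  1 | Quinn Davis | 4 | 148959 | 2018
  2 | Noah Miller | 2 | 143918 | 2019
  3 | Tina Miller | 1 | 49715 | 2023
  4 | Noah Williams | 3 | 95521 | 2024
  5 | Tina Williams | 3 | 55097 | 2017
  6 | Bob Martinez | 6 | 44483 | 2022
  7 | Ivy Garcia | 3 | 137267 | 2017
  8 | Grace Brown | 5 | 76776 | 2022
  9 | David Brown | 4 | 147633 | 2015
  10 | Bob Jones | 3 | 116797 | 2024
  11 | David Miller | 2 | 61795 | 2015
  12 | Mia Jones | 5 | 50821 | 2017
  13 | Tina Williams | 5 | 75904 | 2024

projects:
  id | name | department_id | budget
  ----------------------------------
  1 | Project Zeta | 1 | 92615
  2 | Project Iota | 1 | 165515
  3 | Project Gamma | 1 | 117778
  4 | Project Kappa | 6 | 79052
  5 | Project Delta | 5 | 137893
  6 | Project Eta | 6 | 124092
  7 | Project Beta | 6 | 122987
SELECT p.name, COUNT(*) AS n FROM projects c JOIN departments p ON c.department_id = p.id GROUP BY p.id, p.name

Execution result:
name | n
Support | 3
Legal | 1
Sales | 3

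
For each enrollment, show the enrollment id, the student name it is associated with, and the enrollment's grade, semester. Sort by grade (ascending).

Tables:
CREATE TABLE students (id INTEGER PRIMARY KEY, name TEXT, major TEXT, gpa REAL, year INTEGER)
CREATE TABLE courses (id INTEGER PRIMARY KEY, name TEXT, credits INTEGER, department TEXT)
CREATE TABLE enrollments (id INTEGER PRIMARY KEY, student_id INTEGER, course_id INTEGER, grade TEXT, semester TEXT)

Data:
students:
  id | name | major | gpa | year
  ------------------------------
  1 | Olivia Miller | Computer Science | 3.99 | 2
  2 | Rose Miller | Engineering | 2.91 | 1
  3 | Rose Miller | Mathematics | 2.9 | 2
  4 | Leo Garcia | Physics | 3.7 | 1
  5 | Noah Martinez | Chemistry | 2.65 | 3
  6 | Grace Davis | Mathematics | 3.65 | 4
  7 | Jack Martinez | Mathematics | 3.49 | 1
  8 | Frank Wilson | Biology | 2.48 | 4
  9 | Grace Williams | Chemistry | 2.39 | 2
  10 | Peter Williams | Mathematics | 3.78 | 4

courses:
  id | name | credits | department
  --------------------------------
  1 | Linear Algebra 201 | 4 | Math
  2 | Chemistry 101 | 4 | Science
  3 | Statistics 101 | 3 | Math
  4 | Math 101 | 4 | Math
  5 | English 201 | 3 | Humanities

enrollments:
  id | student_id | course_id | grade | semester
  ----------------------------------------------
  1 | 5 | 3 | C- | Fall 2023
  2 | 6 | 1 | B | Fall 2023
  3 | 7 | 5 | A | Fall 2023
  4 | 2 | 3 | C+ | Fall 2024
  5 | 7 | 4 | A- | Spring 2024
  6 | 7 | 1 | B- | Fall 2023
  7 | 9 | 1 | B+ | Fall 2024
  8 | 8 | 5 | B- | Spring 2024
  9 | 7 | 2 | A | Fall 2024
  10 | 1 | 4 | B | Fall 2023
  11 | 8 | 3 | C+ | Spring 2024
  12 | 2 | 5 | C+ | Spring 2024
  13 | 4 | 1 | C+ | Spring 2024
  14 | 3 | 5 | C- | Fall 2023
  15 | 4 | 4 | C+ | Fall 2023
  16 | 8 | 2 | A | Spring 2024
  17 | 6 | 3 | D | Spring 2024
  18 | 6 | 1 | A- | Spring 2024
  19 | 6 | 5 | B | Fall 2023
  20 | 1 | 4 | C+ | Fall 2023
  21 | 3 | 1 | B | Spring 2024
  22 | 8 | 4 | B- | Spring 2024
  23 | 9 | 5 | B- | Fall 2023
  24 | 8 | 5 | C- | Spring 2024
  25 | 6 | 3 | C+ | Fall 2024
SELECT c.id, p.name AS student, c.grade, c.semester FROM enrollments c JOIN students p ON c.student_id = p.id ORDER BY c.grade ASC

Execution result:
id | student | grade | semester
3 | Jack Martinez | A | Fall 2023
9 | Jack Martinez | A | Fall 2024
16 | Frank Wilson | A | Spring 2024
5 | Jack Martinez | A- | Spring 2024
18 | Grace Davis | A- | Spring 2024
2 | Grace Davis | B | Fall 2023
10 | Olivia Miller | B | Fall 2023
19 | Grace Davis | B | Fall 2023
21 | Rose Miller | B | Spring 2024
7 | Grace Williams | B+ | Fall 2024
6 | Jack Martinez | B- | Fall 2023
8 | Frank Wilson | B- | Spring 2024
22 | Frank Wilson | B- | Spring 2024
23 | Grace Williams | B- | Fall 2023
4 | Rose Miller | C+ | Fall 2024
11 | Frank Wilson | C+ | Spring 2024
12 | Rose Miller | C+ | Spring 2024
13 | Leo Garcia | C+ | Spring 2024
15 | Leo Garcia | C+ | Fall 2023
20 | Olivia Miller | C+ | Fall 2023
25 | Grace Davis | C+ | Fall 2024
1 | Noah Martinez | C- | Fall 2023
14 | Rose Miller | C- | Fall 2023
24 | Frank Wilson | C- | Spring 2024
17 | Grace Davis | D | Spring 2024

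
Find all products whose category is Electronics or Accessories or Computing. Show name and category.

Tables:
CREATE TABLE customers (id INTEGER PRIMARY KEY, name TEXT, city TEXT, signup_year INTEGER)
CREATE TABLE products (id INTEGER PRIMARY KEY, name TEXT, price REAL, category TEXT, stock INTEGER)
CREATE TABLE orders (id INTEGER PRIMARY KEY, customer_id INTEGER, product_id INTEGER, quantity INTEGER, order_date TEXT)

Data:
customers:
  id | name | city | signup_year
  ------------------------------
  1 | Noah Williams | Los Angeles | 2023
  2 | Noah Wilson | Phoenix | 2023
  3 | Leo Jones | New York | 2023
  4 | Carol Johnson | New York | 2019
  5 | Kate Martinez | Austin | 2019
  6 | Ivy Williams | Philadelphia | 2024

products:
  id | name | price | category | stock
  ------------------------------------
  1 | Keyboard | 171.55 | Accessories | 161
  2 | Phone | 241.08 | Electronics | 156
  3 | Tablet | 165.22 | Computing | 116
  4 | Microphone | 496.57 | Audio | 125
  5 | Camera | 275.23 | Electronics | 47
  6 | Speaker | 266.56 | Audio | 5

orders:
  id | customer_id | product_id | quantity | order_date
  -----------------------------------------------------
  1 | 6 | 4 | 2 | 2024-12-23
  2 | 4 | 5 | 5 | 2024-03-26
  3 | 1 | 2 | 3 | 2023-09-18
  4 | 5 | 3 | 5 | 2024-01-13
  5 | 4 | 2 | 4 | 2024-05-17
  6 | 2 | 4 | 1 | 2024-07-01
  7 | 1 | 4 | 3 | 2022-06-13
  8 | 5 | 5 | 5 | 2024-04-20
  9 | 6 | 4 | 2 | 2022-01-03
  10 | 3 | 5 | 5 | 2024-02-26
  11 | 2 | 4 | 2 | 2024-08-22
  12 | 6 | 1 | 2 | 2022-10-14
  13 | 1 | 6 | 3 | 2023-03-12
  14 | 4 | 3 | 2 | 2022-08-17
SELECT name, category FROM products WHERE category IN ('Electronics', 'Accessories', 'Computing')

Execution result:
name | category
Keyboard | Accessories
Phone | Electronics
Tablet | Computing
Camera | Electronics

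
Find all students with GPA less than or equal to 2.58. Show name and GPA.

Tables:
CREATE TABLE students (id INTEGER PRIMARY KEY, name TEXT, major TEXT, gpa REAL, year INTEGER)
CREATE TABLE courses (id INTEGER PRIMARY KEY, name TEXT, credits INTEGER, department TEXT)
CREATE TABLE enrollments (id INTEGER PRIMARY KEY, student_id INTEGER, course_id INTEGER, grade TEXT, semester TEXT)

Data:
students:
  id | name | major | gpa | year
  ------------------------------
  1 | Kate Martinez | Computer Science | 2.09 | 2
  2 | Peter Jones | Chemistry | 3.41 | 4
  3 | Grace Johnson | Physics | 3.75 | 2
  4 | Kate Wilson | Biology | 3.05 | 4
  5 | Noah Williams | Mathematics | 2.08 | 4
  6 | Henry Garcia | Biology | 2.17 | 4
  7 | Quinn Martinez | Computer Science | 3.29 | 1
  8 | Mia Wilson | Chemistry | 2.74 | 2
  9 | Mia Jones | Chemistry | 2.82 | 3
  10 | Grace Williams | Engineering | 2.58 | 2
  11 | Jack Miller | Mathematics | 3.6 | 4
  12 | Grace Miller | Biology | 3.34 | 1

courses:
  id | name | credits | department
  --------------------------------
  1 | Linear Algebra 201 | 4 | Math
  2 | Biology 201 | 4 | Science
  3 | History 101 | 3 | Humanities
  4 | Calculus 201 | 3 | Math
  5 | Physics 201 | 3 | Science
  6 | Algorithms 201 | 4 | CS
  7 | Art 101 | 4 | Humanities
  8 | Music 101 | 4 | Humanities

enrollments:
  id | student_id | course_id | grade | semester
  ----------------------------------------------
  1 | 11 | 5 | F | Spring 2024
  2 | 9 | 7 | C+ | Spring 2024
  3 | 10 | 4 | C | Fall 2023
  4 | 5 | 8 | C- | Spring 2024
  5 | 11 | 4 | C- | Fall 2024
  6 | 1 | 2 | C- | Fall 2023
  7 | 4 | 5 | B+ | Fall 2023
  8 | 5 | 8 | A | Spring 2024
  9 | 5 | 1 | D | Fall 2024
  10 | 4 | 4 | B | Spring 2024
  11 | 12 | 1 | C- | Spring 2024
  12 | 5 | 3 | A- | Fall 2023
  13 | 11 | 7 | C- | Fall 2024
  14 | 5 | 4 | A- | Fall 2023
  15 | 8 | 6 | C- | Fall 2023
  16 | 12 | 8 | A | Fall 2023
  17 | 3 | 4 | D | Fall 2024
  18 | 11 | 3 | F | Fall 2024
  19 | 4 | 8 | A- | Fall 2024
SELECT name, gpa FROM students WHERE gpa <= 2.58

Execution result:
name | gpa
Kate Martinez | 2.09
Noah Williams | 2.08
Henry Garcia | 2.17
Grace Williams | 2.58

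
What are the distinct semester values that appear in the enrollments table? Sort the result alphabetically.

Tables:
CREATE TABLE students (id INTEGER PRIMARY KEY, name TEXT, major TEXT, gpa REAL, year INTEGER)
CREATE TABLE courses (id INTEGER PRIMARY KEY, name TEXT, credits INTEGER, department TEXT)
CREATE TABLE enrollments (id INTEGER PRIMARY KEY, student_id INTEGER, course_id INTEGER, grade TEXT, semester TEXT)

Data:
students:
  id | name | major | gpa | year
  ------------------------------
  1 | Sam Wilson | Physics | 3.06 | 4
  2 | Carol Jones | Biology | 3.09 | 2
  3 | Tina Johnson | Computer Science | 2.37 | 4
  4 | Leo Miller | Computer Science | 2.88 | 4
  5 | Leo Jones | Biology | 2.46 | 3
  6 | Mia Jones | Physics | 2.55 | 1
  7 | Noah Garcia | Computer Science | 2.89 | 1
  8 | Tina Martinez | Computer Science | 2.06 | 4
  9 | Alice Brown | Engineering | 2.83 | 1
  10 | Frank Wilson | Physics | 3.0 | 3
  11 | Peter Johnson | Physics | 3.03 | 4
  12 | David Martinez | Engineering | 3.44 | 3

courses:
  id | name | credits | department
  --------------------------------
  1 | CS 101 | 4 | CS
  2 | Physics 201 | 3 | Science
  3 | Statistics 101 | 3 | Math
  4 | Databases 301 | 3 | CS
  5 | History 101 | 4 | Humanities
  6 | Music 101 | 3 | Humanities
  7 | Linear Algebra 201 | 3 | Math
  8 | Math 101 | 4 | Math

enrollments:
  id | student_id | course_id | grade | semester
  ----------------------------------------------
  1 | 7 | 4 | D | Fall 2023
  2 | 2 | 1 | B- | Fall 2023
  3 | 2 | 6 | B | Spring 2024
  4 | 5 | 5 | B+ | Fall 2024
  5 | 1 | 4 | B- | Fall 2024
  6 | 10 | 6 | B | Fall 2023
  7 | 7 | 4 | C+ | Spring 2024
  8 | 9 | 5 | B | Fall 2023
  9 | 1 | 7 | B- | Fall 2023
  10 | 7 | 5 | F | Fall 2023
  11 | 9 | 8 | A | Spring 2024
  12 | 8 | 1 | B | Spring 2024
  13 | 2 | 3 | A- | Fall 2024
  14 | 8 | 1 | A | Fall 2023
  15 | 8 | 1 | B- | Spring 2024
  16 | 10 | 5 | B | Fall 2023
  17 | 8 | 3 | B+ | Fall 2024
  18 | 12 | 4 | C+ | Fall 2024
SELECT DISTINCT semester FROM enrollments ORDER BY semester

Execution result:
semester
Fall 2023
Fall 2024
Spring 2024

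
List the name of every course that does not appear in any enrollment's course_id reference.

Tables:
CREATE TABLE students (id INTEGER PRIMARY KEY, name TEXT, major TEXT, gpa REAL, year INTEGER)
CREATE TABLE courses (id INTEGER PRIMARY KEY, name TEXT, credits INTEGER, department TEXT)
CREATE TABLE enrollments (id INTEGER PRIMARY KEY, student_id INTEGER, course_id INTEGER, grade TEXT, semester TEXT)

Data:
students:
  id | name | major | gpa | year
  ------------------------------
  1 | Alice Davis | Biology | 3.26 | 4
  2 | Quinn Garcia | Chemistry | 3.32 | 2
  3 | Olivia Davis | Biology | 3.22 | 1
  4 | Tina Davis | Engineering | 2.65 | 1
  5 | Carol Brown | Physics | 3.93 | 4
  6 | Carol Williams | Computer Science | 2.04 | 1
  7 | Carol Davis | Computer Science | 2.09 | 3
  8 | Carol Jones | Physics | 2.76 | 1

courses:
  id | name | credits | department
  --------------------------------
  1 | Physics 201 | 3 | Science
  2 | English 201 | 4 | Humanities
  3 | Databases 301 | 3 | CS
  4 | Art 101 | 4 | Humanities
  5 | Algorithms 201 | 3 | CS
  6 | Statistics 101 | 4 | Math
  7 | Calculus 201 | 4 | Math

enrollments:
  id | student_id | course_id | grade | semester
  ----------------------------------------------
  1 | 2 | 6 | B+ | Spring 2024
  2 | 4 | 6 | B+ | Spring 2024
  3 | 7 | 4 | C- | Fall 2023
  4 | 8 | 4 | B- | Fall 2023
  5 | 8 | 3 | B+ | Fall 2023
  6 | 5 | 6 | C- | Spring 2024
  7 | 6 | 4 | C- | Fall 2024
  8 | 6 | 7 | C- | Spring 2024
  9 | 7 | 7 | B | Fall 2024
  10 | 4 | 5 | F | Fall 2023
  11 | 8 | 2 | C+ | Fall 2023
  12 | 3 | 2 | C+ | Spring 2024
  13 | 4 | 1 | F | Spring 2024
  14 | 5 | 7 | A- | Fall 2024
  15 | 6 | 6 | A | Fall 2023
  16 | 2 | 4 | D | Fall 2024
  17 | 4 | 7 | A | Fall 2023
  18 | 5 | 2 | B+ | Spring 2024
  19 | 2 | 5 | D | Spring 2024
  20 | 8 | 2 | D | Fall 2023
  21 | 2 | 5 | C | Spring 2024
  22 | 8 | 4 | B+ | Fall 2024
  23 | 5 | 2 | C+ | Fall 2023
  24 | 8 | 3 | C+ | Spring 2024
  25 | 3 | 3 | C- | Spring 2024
SELECT p.name FROM courses p LEFT JOIN enrollments c ON c.course_id = p.id WHERE c.id IS NULL

Execution result:
(no rows)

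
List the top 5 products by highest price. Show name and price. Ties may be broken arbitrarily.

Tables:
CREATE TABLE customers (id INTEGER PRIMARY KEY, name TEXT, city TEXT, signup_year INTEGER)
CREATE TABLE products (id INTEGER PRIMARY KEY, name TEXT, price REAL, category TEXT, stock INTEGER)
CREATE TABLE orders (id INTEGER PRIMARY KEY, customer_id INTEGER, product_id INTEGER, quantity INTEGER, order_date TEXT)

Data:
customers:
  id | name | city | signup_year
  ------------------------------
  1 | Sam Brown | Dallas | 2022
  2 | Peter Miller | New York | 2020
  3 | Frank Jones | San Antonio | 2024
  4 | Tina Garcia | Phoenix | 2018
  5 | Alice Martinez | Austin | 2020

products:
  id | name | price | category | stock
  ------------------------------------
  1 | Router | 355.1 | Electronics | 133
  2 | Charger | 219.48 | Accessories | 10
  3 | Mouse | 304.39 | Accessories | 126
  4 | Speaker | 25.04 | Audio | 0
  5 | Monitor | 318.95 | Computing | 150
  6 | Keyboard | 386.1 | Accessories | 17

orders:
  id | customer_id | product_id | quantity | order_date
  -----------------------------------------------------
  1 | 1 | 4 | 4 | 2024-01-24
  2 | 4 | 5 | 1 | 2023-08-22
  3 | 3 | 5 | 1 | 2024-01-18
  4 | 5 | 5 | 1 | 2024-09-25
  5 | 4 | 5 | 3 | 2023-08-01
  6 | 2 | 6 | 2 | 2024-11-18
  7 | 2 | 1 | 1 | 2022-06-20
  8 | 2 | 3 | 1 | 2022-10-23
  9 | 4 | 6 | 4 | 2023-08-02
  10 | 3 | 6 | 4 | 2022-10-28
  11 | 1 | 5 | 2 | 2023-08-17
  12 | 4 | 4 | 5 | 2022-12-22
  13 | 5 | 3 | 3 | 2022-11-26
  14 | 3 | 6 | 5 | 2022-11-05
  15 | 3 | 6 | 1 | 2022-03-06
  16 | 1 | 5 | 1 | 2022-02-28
SELECT name, price FROM products ORDER BY price DESC LIMIT 5

Execution result:
name | price
Keyboard | 386.10
Router | 355.10
Monitor | 318.95
Mouse | 304.39
Charger | 219.48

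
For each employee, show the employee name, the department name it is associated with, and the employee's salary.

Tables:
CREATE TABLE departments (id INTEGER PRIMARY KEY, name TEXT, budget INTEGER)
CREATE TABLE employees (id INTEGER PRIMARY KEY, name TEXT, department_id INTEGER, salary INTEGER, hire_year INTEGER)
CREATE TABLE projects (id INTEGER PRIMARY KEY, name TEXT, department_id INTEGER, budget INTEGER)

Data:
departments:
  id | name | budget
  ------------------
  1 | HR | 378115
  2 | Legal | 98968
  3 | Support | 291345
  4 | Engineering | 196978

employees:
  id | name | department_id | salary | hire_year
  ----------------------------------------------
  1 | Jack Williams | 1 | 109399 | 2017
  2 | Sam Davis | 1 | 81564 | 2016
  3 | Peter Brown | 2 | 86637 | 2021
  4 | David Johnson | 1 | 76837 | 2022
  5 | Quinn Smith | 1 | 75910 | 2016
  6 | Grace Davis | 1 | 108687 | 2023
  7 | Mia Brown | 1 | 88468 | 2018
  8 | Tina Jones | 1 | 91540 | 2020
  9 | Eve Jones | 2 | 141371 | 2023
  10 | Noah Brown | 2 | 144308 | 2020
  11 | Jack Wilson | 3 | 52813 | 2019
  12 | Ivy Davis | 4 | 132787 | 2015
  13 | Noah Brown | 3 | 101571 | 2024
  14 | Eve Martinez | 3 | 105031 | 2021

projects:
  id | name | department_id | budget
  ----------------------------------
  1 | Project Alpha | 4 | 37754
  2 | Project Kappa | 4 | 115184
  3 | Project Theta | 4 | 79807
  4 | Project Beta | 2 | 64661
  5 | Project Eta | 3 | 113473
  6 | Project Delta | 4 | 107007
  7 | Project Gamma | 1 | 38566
SELECT c.name, p.name AS department, c.salary FROM employees c JOIN departments p ON c.department_id = p.id

Execution result:
name | department | salary
Jack Williams | HR | 109399
Sam Davis | HR | 81564
Peter Brown | Legal | 86637
David Johnson | HR | 76837
Quinn Smith | HR | 75910
Grace Davis | HR | 108687
Mia Brown | HR | 88468
Tina Jones | HR | 91540
Eve Jones | Legal | 141371
Noah Brown | Legal | 144308
Jack Wilson | Support | 52813
Ivy Davis | Engineering | 132787
Noah Brown | Support | 101571
Eve Martinez | Support | 105031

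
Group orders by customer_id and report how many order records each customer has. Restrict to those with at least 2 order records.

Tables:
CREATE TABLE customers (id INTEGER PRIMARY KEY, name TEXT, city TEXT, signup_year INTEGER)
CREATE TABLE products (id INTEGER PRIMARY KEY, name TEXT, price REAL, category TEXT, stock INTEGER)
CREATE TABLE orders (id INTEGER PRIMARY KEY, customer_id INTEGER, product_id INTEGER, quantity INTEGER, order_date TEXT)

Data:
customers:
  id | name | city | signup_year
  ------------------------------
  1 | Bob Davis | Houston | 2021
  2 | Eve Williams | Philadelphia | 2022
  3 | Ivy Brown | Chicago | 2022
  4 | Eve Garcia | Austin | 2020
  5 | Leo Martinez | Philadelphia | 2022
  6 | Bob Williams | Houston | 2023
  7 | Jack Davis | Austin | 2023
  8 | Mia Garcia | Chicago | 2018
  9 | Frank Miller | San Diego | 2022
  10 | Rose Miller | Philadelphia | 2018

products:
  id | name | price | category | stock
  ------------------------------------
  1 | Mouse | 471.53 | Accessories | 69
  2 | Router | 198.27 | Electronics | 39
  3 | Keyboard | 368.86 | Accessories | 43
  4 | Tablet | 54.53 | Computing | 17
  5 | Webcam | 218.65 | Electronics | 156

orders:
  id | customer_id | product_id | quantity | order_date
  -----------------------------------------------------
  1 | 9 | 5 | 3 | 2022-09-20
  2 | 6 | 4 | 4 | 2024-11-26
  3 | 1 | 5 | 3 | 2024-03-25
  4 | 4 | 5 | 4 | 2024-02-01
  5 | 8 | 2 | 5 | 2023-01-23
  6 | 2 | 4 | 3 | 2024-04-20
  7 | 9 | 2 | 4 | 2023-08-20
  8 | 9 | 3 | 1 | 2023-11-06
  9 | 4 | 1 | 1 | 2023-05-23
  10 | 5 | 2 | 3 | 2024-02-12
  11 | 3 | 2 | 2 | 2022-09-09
SELECT customer_id, COUNT(*) AS order_count FROM orders GROUP BY customer_id HAVING COUNT(*) >= 2

Execution result:
customer_id | order_count
4 | 2
9 | 3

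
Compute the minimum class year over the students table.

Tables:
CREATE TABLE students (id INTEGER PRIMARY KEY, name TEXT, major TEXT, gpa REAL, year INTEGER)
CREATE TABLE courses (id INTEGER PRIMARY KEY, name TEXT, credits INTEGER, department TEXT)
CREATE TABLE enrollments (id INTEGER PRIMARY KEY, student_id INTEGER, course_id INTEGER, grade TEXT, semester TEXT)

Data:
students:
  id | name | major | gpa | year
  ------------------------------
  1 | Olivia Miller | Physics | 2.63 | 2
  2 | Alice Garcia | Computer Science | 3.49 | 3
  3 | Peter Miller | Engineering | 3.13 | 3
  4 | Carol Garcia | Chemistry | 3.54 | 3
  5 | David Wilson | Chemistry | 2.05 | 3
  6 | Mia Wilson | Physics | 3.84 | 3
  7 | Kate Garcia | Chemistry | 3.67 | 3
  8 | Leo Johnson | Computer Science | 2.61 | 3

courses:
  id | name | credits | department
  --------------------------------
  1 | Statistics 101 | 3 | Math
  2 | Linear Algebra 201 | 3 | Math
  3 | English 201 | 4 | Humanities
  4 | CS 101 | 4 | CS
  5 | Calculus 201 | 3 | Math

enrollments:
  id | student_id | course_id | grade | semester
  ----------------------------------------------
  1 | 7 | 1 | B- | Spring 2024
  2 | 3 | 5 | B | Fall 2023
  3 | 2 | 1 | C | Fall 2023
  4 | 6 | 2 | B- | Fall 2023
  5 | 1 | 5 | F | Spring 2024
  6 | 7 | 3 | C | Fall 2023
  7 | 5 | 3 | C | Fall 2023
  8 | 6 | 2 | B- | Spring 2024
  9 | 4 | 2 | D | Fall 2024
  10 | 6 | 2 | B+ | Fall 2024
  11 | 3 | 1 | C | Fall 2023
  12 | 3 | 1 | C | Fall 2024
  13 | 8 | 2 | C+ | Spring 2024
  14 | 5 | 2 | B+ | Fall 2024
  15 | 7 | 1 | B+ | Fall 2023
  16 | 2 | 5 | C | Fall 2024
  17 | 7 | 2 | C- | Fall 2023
SELECT MIN(year) FROM students

Execution result:
2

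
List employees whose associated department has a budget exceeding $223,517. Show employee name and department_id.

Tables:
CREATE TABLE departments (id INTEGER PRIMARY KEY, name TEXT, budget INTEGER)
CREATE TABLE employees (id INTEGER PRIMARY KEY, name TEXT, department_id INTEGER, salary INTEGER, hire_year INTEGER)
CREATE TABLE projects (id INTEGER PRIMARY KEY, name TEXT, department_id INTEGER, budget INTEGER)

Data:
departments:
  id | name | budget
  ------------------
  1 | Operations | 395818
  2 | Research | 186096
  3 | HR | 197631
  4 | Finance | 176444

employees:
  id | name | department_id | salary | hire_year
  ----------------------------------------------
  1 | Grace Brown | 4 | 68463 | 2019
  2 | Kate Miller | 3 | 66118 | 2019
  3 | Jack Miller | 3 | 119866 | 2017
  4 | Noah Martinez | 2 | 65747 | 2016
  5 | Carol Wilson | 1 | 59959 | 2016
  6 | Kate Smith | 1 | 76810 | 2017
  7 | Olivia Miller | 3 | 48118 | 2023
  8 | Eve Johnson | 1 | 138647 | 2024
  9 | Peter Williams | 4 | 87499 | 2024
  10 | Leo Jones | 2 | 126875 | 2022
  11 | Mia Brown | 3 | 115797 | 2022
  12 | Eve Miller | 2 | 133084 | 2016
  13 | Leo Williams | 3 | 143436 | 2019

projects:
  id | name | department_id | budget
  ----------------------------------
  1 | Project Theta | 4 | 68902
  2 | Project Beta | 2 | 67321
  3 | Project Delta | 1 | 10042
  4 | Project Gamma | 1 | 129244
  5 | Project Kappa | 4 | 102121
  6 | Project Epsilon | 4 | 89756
SELECT name, department_id FROM employees WHERE department_id IN (SELECT id FROM departments WHERE budget > 223517)

Execution result:
name | department_id
Carol Wilson | 1
Kate Smith | 1
Eve Johnson | 1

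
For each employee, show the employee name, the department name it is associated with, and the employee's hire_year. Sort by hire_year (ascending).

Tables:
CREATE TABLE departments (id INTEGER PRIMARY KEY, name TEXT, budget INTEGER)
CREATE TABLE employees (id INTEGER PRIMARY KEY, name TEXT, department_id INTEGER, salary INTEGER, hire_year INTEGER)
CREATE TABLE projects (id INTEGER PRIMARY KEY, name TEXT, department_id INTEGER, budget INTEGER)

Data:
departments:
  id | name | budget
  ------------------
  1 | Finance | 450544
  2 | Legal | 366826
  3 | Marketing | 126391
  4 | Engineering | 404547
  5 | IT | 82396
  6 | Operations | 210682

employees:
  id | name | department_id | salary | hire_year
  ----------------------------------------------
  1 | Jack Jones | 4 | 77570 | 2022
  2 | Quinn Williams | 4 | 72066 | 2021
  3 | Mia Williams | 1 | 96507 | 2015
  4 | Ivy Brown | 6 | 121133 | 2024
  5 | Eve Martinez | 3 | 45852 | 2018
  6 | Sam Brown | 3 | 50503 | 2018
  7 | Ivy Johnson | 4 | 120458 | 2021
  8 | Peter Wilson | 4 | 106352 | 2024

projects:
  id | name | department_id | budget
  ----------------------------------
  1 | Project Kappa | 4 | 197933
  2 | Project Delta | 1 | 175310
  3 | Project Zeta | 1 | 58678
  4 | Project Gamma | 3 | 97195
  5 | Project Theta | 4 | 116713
SELECT c.name, p.name AS department, c.hire_year FROM employees c JOIN departments p ON c.department_id = p.id ORDER BY c.hire_year ASC

Execution result:
name | department | hire_year
Mia Williams | Finance | 2015
Eve Martinez | Marketing | 2018
Sam Brown | Marketing | 2018
Quinn Williams | Engineering | 2021
Ivy Johnson | Engineering | 2021
Jack Jones | Engineering | 2022
Ivy Brown | Operations | 2024
Peter Wilson | Engineering | 2024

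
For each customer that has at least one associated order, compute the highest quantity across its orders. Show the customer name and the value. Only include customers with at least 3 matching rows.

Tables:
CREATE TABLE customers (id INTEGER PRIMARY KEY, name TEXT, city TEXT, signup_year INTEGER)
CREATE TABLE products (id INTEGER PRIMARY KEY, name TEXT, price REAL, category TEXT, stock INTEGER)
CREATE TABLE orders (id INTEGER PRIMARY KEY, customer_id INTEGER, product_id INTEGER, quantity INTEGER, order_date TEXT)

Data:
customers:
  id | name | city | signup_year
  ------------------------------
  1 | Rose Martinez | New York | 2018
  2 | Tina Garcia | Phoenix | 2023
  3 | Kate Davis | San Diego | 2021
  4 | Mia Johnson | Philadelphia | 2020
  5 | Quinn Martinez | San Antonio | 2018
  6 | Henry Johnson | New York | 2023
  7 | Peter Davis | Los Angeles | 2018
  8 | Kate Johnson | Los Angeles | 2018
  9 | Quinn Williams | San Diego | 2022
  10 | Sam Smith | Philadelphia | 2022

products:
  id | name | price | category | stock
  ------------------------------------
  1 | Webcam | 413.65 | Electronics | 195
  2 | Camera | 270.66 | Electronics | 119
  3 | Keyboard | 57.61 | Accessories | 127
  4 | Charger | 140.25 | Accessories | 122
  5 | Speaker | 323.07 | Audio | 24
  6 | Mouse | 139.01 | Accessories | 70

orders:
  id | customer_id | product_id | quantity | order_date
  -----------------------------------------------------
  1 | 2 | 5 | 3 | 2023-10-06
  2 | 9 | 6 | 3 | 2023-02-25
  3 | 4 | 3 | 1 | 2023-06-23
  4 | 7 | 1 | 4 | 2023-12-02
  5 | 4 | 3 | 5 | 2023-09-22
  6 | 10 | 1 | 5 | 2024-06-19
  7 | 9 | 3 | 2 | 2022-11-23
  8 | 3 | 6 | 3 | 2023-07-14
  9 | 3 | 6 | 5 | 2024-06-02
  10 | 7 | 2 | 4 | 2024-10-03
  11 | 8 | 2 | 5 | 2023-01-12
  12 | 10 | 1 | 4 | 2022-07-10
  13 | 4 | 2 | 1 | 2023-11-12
SELECT p.name, MAX(c.quantity) AS max_quantity FROM orders c JOIN customers p ON c.customer_id = p.id GROUP BY p.id, p.name HAVING COUNT(*) >= 3

Execution result:
name | max_quantity
Mia Johnson | 5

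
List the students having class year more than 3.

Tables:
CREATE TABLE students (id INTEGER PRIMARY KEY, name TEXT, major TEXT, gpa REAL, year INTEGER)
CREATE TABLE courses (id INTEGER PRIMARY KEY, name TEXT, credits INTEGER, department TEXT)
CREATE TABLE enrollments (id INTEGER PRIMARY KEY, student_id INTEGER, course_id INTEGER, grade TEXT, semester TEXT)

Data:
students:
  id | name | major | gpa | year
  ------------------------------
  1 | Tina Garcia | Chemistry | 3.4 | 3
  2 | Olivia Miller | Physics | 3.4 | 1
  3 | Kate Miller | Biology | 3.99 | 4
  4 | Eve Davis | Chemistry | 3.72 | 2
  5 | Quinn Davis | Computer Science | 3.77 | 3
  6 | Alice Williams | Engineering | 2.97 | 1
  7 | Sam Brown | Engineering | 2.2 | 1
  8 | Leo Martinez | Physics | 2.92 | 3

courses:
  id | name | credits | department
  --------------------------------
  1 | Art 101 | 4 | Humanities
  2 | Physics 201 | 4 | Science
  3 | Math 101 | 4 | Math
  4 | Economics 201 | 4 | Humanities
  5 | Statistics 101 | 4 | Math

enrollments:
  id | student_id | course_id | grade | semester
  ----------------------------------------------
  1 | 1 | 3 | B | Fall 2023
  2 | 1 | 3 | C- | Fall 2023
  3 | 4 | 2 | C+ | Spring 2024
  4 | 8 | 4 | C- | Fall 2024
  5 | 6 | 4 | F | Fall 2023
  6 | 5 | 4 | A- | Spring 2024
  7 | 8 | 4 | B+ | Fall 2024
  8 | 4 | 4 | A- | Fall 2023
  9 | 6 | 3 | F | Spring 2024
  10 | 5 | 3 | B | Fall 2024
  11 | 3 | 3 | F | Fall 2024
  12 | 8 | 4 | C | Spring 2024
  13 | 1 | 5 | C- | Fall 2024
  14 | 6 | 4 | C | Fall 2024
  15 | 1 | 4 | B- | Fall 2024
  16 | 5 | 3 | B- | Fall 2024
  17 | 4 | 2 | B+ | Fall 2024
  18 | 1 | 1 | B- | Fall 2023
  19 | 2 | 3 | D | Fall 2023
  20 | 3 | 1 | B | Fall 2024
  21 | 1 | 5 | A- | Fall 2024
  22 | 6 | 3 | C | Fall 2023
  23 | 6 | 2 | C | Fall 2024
SELECT name, year FROM students WHERE year > 3

Execution result:
name | year
Kate Miller | 4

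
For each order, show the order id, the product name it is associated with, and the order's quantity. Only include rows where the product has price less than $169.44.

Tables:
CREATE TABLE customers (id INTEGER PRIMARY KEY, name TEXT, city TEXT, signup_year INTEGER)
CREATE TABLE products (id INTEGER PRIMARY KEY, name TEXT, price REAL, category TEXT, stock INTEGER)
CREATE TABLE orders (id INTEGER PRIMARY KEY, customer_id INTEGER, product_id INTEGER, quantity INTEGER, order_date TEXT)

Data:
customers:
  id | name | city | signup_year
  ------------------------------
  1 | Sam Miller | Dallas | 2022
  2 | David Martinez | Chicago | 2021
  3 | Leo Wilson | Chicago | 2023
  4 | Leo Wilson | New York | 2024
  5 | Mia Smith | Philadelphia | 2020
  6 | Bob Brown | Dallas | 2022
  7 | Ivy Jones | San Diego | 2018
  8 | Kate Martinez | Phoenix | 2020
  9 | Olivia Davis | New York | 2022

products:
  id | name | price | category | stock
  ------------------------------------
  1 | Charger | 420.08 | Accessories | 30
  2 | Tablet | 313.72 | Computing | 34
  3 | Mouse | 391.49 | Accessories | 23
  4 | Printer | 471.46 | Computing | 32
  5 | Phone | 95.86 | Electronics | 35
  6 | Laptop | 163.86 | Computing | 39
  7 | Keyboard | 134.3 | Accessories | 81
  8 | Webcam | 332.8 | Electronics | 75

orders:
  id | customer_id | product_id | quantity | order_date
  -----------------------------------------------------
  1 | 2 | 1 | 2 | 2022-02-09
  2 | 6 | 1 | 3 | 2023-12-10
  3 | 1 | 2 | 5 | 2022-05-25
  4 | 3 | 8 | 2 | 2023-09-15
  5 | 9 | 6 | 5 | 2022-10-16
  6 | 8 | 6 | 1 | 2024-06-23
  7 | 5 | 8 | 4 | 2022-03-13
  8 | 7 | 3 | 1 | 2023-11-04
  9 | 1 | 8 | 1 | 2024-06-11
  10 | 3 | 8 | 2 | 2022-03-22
SELECT c.id, p.name AS product, c.quantity FROM orders c JOIN products p ON c.product_id = p.id WHERE p.price < 169.44

Execution result:
id | product | quantity
5 | Laptop | 5
6 | Laptop | 1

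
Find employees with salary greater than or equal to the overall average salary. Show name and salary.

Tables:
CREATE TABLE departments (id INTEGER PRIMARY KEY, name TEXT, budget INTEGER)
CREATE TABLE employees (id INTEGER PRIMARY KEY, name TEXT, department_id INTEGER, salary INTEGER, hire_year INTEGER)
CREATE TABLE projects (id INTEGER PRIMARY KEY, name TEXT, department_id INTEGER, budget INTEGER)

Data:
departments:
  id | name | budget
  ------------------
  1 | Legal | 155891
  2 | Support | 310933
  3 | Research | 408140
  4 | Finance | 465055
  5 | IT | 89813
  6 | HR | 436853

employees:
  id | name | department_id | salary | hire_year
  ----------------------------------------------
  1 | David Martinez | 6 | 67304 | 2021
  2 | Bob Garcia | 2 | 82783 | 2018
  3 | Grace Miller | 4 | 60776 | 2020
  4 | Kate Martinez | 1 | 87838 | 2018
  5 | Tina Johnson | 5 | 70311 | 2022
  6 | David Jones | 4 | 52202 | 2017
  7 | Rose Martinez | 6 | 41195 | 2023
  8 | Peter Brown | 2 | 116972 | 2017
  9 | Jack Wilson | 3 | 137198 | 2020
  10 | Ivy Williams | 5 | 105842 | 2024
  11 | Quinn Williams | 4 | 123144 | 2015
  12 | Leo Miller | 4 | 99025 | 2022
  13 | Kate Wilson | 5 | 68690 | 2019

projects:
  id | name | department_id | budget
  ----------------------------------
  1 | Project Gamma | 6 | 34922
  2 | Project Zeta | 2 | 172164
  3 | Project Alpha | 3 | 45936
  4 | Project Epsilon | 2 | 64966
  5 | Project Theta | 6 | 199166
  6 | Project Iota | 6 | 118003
SELECT name, salary FROM employees WHERE salary >= (SELECT AVG(salary) FROM employees)

Execution result:
name | salary
Kate Martinez | 87838
Peter Brown | 116972
Jack Wilson | 137198
Ivy Williams | 105842
Quinn Williams | 123144
Leo Miller | 99025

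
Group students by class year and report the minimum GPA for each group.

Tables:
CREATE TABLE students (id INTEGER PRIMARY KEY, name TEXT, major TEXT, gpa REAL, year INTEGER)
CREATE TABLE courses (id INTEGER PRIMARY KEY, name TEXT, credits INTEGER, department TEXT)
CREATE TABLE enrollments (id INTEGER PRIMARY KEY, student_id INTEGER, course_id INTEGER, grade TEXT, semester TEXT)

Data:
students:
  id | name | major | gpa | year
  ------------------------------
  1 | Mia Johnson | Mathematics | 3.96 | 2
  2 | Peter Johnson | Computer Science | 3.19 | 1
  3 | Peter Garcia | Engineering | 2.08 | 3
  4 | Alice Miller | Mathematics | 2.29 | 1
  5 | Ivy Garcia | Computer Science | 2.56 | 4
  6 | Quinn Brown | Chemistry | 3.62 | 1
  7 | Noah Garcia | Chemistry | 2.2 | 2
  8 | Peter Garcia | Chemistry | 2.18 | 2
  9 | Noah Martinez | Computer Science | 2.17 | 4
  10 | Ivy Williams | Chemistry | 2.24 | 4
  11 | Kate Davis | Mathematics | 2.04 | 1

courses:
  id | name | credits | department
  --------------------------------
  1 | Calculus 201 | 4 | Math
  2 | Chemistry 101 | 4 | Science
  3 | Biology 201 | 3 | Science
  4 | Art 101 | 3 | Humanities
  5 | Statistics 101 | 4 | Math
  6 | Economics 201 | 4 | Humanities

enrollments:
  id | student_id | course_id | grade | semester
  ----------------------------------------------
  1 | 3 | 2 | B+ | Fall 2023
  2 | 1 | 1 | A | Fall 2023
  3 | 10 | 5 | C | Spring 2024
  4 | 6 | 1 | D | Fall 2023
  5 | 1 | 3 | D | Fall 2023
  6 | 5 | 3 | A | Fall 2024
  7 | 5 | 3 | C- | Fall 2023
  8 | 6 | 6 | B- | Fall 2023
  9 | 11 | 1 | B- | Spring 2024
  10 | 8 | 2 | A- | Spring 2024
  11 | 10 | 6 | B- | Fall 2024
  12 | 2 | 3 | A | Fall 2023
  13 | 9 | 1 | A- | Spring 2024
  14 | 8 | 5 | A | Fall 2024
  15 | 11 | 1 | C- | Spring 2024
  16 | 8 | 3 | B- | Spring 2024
SELECT year, MIN(gpa) AS min_gpa FROM students GROUP BY year

Execution result:
year | min_gpa
1 | 2.04
2 | 2.18
3 | 2.08
4 | 2.17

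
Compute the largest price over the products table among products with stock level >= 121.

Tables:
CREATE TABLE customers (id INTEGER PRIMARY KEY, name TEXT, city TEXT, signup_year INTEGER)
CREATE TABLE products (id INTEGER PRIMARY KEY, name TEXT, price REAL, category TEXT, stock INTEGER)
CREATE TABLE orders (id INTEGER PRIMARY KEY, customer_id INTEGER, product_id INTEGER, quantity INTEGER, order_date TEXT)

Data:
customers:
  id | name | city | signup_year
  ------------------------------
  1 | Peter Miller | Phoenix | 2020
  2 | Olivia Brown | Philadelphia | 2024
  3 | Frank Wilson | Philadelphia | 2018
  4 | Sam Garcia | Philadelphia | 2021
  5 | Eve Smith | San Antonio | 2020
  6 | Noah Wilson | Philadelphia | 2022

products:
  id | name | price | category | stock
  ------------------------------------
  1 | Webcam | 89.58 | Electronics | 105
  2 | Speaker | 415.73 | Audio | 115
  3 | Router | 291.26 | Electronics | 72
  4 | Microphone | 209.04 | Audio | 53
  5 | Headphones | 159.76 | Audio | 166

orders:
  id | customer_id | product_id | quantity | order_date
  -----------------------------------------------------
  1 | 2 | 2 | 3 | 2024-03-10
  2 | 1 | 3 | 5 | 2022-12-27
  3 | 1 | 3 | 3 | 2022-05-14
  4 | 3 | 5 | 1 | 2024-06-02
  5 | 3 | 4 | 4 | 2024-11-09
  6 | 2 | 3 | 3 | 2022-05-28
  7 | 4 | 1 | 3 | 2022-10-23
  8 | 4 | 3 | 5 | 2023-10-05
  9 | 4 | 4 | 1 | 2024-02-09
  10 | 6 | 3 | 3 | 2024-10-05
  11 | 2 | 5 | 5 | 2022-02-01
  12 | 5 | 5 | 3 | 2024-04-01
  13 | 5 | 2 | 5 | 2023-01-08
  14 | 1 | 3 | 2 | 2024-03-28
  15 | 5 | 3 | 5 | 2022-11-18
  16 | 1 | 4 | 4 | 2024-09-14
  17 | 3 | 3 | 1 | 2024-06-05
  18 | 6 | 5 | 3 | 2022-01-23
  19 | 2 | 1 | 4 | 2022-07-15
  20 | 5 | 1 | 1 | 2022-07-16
SELECT MAX(price) FROM products WHERE stock >= 121

Execution result:
159.76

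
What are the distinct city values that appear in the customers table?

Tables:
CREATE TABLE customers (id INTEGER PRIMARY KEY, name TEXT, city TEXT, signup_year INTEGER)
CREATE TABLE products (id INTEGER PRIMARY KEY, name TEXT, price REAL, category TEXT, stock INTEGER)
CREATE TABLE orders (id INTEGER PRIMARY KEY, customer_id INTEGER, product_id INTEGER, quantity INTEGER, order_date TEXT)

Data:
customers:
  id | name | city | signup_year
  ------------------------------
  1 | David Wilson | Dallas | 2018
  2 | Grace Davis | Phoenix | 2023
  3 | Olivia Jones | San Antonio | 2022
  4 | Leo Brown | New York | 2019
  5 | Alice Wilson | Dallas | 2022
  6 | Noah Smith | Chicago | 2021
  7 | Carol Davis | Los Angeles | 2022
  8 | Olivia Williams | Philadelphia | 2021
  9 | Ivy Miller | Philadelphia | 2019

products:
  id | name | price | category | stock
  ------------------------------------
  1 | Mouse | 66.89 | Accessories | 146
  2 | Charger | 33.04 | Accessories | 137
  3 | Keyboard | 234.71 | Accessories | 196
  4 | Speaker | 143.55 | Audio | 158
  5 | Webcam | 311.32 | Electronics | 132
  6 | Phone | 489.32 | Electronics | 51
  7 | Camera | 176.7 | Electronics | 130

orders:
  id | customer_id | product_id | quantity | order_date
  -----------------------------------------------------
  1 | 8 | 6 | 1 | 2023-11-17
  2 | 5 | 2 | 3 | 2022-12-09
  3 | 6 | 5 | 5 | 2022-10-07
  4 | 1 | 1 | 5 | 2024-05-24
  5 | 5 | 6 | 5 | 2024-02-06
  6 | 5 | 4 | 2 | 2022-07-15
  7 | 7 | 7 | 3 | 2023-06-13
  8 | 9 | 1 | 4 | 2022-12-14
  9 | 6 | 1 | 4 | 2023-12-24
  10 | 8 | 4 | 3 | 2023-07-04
SELECT DISTINCT city FROM customers

Execution result:
city
Dallas
Phoenix
San Antonio
New York
Chicago
Los Angeles
Philadelphia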